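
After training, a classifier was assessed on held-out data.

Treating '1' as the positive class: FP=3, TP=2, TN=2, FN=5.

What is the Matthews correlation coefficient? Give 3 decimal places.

-0.314

MCC = (TP·TN − FP·FN) / √((TP+FP)(TP+FN)(TN+FP)(TN+FN))
Numerator = 2·2 − 3·5 = -11
Denominator = √(5·7·5·7) = √1225 = 35.0000
MCC = -11 / 35.0000 = -0.314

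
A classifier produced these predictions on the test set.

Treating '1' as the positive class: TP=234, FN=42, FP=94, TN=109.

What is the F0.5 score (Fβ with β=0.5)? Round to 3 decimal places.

Fβ = (1+β²)·TP / ((1+β²)·TP + β²·FN + FP), with β²=1/4
= 1.25·234 / (1.25·234 + 0.25·42 + 94) = 0.737

0.737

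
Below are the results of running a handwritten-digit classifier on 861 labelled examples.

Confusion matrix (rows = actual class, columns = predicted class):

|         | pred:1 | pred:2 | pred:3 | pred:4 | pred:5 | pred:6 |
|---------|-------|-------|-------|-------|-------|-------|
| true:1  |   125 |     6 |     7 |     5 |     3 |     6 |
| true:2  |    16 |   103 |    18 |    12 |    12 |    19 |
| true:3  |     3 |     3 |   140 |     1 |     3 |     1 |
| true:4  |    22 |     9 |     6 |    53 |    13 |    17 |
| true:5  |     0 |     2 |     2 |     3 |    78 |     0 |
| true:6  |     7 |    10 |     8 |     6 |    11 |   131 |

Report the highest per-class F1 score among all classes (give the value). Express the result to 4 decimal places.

0.8434

Per-class F1 score (2·TP/(2·TP+FP+FN)):
  1: TP=125, FP=16+3+22+0+7=48, FN=6+7+5+3+6=27 → 250/325 = 0.76923
  2: TP=103, FP=6+3+9+2+10=30, FN=16+18+12+12+19=77 → 206/313 = 0.65815
  3: TP=140, FP=7+18+6+2+8=41, FN=3+3+1+3+1=11 → 280/332 = 0.84337
  4: TP=53, FP=5+12+1+3+6=27, FN=22+9+6+13+17=67 → 106/200 = 0.53000
  5: TP=78, FP=3+12+3+13+11=42, FN=0+2+2+3+0=7 → 156/205 = 0.76098
  6: TP=131, FP=6+19+1+17+0=43, FN=7+10+8+6+11=42 → 262/347 = 0.75504
Highest is class '3' with F1 score = 0.8434.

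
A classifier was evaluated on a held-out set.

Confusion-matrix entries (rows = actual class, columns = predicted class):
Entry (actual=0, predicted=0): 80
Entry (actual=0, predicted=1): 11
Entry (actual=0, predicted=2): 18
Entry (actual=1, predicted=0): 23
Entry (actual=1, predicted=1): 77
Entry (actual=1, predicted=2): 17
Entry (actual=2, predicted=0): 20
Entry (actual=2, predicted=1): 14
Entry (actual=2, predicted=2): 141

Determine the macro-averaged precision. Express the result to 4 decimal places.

Per-class precision (TP/(TP+FP)):
  0: TP=80, FP=23+20=43 → 80/123 = 0.65041
  1: TP=77, FP=11+14=25 → 77/102 = 0.75490
  2: TP=141, FP=18+17=35 → 141/176 = 0.80114
Macro-precision = mean = (0.65041 + 0.75490 + 0.80114) / 3 = 0.7355

0.7355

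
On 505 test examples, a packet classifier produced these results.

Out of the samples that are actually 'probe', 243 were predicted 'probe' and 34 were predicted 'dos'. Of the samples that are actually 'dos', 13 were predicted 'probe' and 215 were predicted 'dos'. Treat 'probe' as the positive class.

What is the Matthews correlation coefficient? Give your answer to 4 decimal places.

MCC = (TP·TN − FP·FN) / √((TP+FP)(TP+FN)(TN+FP)(TN+FN))
Numerator = 243·215 − 13·34 = 51803
Denominator = √(256·277·228·249) = √4025816064 = 63449.3189
MCC = 51803 / 63449.3189 = 0.8164

0.8164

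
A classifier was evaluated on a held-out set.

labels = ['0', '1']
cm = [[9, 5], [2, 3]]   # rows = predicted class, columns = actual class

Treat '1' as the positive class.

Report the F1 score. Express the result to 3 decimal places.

0.462

Precision = TP/(TP+FP) = 3/5 = 0.6000
Recall = TP/(TP+FN) = 3/8 = 0.3750
F1 = 2·TP/(2·TP+FP+FN) = 6/13 = 0.462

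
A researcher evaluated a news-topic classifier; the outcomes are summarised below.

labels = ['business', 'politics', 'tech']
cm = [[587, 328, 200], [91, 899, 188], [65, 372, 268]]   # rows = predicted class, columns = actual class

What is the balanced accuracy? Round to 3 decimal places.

0.587

Balanced accuracy = mean of per-class recall.
  business: recall = 587/743 = 0.7900
  politics: recall = 899/1599 = 0.5622
  tech: recall = 268/656 = 0.4085
Mean = (0.7900 + 0.5622 + 0.4085) / 3 = 0.587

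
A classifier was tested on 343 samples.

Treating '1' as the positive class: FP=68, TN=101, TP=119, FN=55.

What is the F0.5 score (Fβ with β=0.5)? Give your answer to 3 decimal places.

Fβ = (1+β²)·TP / ((1+β²)·TP + β²·FN + FP), with β²=1/4
= 1.25·119 / (1.25·119 + 0.25·55 + 68) = 0.645

0.645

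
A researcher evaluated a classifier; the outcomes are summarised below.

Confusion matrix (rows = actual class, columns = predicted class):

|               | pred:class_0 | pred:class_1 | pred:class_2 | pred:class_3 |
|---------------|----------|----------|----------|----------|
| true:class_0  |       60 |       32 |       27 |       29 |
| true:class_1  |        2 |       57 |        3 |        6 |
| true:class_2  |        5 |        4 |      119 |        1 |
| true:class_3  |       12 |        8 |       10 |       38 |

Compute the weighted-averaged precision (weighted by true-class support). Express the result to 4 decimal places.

Per-class precision (TP/(TP+FP)):
  class_0: TP=60, FP=2+5+12=19 → 60/79 = 0.75949
  class_1: TP=57, FP=32+4+8=44 → 57/101 = 0.56436
  class_2: TP=119, FP=27+3+10=40 → 119/159 = 0.74843
  class_3: TP=38, FP=29+6+1=36 → 38/74 = 0.51351
Weighted-precision = Σ (supportᵢ/N)·precisionᵢ with N=413: (148/413)·0.75949 + (68/413)·0.56436 + (129/413)·0.74843 + (68/413)·0.51351 = 0.6834

0.6834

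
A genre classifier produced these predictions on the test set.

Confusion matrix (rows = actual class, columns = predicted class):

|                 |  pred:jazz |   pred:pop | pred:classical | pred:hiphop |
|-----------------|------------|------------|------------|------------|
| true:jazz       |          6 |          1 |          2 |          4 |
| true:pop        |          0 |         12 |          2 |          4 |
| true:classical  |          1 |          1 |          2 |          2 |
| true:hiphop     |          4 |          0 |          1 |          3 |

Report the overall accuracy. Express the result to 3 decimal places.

Accuracy = trace / total = (6+12+2+3=23) / 45 = 23/45 = 0.511

0.511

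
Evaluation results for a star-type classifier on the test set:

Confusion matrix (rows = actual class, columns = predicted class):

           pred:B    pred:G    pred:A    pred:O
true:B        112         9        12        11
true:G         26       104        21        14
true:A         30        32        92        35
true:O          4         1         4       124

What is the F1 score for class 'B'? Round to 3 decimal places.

F1 score = 2·TP/(2·TP+FP+FN).
B: TP=112, FP=26+30+4=60, FN=9+12+11=32 → 224/316 = 0.7089

0.709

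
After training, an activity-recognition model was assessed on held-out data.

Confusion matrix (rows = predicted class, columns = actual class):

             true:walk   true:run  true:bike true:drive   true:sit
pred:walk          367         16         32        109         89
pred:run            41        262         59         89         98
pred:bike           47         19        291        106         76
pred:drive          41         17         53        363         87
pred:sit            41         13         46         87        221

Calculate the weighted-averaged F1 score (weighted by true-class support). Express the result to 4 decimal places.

Per-class F1 score (2·TP/(2·TP+FP+FN)):
  walk: TP=367, FP=16+32+109+89=246, FN=41+47+41+41=170 → 734/1150 = 0.63826
  run: TP=262, FP=41+59+89+98=287, FN=16+19+17+13=65 → 524/876 = 0.59817
  bike: TP=291, FP=47+19+106+76=248, FN=32+59+53+46=190 → 582/1020 = 0.57059
  drive: TP=363, FP=41+17+53+87=198, FN=109+89+106+87=391 → 726/1315 = 0.55209
  sit: TP=221, FP=41+13+46+87=187, FN=89+98+76+87=350 → 442/979 = 0.45148
Weighted-F1 score = Σ (supportᵢ/N)·F1 scoreᵢ with N=2670: (537/2670)·0.63826 + (327/2670)·0.59817 + (481/2670)·0.57059 + (754/2670)·0.55209 + (571/2670)·0.45148 = 0.5569

0.5569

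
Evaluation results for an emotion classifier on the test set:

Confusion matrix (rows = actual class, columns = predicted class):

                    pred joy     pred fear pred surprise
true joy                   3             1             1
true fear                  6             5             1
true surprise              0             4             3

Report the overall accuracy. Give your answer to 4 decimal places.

0.4583

Accuracy = trace / total = (3+5+3=11) / 24 = 11/24 = 0.4583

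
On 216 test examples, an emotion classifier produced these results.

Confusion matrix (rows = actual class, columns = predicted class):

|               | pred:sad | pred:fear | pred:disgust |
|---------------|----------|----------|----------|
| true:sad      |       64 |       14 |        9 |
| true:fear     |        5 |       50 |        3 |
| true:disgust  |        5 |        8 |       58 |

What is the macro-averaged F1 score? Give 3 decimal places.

0.796

Per-class F1 score (2·TP/(2·TP+FP+FN)):
  sad: TP=64, FP=5+5=10, FN=14+9=23 → 128/161 = 0.7950
  fear: TP=50, FP=14+8=22, FN=5+3=8 → 100/130 = 0.7692
  disgust: TP=58, FP=9+3=12, FN=5+8=13 → 116/141 = 0.8227
Macro-F1 score = mean = (0.7950 + 0.7692 + 0.8227) / 3 = 0.796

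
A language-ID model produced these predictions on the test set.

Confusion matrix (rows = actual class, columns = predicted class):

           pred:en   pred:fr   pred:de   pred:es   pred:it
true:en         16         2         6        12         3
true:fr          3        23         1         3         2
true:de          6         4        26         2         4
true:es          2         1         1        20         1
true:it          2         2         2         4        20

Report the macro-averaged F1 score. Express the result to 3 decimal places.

0.626

Per-class F1 score (2·TP/(2·TP+FP+FN)):
  en: TP=16, FP=3+6+2+2=13, FN=2+6+12+3=23 → 32/68 = 0.4706
  fr: TP=23, FP=2+4+1+2=9, FN=3+1+3+2=9 → 46/64 = 0.7188
  de: TP=26, FP=6+1+1+2=10, FN=6+4+2+4=16 → 52/78 = 0.6667
  es: TP=20, FP=12+3+2+4=21, FN=2+1+1+1=5 → 40/66 = 0.6061
  it: TP=20, FP=3+2+4+1=10, FN=2+2+2+4=10 → 40/60 = 0.6667
Macro-F1 score = mean = (0.4706 + 0.7188 + 0.6667 + 0.6061 + 0.6667) / 5 = 0.626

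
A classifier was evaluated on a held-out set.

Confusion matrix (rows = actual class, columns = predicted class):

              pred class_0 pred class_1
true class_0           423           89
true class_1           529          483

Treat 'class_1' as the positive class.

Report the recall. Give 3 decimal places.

0.477

Recall = TP/(TP+FN) = 483/(483+529) = 483/1012 = 0.477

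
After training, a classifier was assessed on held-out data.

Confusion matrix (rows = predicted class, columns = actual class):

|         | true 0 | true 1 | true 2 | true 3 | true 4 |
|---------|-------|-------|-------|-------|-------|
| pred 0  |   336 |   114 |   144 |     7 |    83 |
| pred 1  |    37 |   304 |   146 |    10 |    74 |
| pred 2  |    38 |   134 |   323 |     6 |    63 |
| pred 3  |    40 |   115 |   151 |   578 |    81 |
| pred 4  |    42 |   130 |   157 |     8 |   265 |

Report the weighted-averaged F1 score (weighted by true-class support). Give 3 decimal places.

0.514

Per-class F1 score (2·TP/(2·TP+FP+FN)):
  0: TP=336, FP=114+144+7+83=348, FN=37+38+40+42=157 → 672/1177 = 0.5709
  1: TP=304, FP=37+146+10+74=267, FN=114+134+115+130=493 → 608/1368 = 0.4444
  2: TP=323, FP=38+134+6+63=241, FN=144+146+151+157=598 → 646/1485 = 0.4350
  3: TP=578, FP=40+115+151+81=387, FN=7+10+6+8=31 → 1156/1574 = 0.7344
  4: TP=265, FP=42+130+157+8=337, FN=83+74+63+81=301 → 530/1168 = 0.4538
Weighted-F1 score = Σ (supportᵢ/N)·F1 scoreᵢ with N=3386: (493/3386)·0.5709 + (797/3386)·0.4444 + (921/3386)·0.4350 + (609/3386)·0.7344 + (566/3386)·0.4538 = 0.514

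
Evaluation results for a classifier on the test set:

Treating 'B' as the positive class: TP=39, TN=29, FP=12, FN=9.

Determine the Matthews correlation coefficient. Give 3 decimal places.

0.524

MCC = (TP·TN − FP·FN) / √((TP+FP)(TP+FN)(TN+FP)(TN+FN))
Numerator = 39·29 − 12·9 = 1023
Denominator = √(51·48·41·38) = √3813984 = 1952.9424
MCC = 1023 / 1952.9424 = 0.524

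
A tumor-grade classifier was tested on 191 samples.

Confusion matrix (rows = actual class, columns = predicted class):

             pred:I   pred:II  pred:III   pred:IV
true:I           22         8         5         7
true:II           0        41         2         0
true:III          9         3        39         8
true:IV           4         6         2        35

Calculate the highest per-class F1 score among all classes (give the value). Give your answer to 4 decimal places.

Per-class F1 score (2·TP/(2·TP+FP+FN)):
  I: TP=22, FP=0+9+4=13, FN=8+5+7=20 → 44/77 = 0.57143
  II: TP=41, FP=8+3+6=17, FN=0+2+0=2 → 82/101 = 0.81188
  III: TP=39, FP=5+2+2=9, FN=9+3+8=20 → 78/107 = 0.72897
  IV: TP=35, FP=7+0+8=15, FN=4+6+2=12 → 70/97 = 0.72165
Highest is class 'II' with F1 score = 0.8119.

0.8119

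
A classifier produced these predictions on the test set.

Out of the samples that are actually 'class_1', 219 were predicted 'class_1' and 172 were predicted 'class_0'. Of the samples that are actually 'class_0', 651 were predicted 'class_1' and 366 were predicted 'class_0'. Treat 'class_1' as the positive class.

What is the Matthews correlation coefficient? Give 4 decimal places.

-0.0738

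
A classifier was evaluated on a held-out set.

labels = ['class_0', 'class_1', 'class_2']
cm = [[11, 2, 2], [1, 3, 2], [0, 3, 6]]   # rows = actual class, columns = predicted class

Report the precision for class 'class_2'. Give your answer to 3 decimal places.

Treat 'class_2' as positive and all other classes as negative.
precision = TP/(TP+FP).
class_2: TP=6, FP=2+2=4 → 6/10 = 0.6000

0.600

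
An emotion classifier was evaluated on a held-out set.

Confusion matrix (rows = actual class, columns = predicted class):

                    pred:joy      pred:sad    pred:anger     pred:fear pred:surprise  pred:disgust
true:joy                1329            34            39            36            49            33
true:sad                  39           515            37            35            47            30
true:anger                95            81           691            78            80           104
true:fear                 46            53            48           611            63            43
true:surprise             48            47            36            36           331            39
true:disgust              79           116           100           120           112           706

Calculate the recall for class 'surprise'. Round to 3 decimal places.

One-vs-rest for 'surprise': TP = diagonal; FP = other classes predicted 'surprise'; FN = 'surprise' predicted as other.
recall = TP/(TP+FN).
surprise: TP=331, FN=48+47+36+36+39=206 → 331/537 = 0.6164

0.616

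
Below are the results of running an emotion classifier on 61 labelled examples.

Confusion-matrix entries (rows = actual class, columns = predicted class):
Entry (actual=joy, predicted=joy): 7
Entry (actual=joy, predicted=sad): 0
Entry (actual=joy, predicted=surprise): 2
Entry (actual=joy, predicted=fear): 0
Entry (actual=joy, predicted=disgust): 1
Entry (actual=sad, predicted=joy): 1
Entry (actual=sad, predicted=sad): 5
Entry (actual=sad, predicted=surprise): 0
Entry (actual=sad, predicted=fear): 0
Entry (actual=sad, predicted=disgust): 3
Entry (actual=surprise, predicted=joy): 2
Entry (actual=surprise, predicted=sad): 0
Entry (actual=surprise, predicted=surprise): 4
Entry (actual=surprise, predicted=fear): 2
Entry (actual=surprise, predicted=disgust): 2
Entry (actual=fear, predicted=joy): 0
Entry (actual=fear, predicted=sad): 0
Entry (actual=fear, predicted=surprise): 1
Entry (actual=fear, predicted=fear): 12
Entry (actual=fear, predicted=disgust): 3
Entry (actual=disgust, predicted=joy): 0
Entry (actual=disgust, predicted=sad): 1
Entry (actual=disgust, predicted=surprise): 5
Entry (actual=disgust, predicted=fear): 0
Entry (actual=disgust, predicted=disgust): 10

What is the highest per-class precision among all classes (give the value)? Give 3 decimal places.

0.857

Per-class precision (TP/(TP+FP)):
  joy: TP=7, FP=1+2+0+0=3 → 7/10 = 0.7000
  sad: TP=5, FP=0+0+0+1=1 → 5/6 = 0.8333
  surprise: TP=4, FP=2+0+1+5=8 → 4/12 = 0.3333
  fear: TP=12, FP=0+0+2+0=2 → 12/14 = 0.8571
  disgust: TP=10, FP=1+3+2+3=9 → 10/19 = 0.5263
Highest is class 'fear' with precision = 0.857.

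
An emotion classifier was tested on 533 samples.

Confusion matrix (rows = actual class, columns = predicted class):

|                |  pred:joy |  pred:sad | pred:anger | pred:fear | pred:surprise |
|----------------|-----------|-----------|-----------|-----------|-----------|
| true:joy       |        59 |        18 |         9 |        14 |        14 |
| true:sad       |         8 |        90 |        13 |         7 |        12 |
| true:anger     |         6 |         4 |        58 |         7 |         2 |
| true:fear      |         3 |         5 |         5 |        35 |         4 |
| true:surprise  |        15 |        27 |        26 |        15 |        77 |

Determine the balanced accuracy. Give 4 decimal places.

0.6235

Balanced accuracy = mean of per-class recall.
  joy: recall = 59/114 = 0.51754
  sad: recall = 90/130 = 0.69231
  anger: recall = 58/77 = 0.75325
  fear: recall = 35/52 = 0.67308
  surprise: recall = 77/160 = 0.48125
Mean = (0.51754 + 0.69231 + 0.75325 + 0.67308 + 0.48125) / 5 = 0.6235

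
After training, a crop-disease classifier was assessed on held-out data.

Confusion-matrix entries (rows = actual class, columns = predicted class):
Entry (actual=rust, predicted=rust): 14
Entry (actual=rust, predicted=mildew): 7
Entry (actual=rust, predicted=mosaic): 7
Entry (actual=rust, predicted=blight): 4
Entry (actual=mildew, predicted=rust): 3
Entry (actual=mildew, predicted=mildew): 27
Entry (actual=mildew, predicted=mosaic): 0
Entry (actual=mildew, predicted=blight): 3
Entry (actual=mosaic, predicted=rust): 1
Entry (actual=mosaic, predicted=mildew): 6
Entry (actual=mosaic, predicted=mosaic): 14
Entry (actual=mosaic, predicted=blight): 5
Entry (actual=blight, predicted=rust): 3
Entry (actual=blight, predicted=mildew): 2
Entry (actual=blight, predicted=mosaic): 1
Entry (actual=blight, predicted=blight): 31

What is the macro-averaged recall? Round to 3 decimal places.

0.658

Per-class recall (TP/(TP+FN)):
  rust: TP=14, FN=7+7+4=18 → 14/32 = 0.4375
  mildew: TP=27, FN=3+0+3=6 → 27/33 = 0.8182
  mosaic: TP=14, FN=1+6+5=12 → 14/26 = 0.5385
  blight: TP=31, FN=3+2+1=6 → 31/37 = 0.8378
Macro-recall = mean = (0.4375 + 0.8182 + 0.5385 + 0.8378) / 4 = 0.658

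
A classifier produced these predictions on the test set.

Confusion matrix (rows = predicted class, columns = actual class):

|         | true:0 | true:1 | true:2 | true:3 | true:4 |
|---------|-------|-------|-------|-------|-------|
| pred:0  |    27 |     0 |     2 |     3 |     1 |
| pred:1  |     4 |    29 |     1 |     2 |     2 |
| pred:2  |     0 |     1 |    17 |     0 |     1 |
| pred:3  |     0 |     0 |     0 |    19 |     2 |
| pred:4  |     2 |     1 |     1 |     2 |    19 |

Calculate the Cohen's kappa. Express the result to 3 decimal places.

Observed agreement pₒ = trace/N = 111/136 = 0.8162
Expected agreement pₑ = Σ (rowᵢ·colᵢ)/N² = (33·33 + 31·38 + 21·19 + 26·21 + 25·25)/136² = 0.2075
κ = (pₒ − pₑ)/(1 − pₑ) = (0.8162 − 0.2075)/(1 − 0.2075) = 0.768

0.768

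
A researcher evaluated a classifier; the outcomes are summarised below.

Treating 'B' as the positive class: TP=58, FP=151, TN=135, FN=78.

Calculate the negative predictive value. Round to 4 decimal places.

0.6338

NPV = TN/(TN+FN) = 135/(135+78) = 0.6338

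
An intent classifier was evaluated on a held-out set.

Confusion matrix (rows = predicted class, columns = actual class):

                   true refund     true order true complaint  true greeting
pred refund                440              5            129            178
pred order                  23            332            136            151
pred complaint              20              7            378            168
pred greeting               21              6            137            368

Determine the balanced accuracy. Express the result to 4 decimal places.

Balanced accuracy = mean of per-class recall.
  refund: recall = 440/504 = 0.87302
  order: recall = 332/350 = 0.94857
  complaint: recall = 378/780 = 0.48462
  greeting: recall = 368/865 = 0.42543
Mean = (0.87302 + 0.94857 + 0.48462 + 0.42543) / 4 = 0.6829

0.6829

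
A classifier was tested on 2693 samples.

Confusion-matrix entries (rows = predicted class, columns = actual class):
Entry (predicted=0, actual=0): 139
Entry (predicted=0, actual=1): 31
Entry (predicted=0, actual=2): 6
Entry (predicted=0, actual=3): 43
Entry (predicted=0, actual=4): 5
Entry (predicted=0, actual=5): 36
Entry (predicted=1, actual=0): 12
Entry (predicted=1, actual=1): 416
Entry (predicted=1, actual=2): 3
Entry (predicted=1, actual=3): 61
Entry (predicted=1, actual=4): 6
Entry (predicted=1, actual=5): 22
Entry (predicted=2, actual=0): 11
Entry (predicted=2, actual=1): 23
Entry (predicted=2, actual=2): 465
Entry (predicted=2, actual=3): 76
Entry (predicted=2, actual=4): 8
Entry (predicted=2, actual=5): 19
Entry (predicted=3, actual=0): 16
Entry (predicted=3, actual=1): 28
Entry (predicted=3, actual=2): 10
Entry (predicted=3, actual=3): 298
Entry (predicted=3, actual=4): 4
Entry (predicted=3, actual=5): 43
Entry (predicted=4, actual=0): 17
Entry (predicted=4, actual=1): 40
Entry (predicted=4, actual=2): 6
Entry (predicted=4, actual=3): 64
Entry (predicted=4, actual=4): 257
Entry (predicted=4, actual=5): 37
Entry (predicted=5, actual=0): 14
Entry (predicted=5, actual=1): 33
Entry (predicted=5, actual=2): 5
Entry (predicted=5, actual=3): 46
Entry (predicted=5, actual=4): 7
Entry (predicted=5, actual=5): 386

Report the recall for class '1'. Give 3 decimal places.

Take TP from the diagonal, FP from the rest of the '1' prediction marginal, FN from the rest of the '1' actual marginal.
recall = TP/(TP+FN).
1: TP=416, FN=31+23+28+40+33=155 → 416/571 = 0.7285

0.729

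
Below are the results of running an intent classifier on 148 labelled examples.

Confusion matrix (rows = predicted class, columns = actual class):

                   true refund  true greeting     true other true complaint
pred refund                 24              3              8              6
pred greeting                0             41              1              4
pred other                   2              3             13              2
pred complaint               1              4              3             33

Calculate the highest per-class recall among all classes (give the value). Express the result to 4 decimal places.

Per-class recall (TP/(TP+FN)):
  refund: TP=24, FN=0+2+1=3 → 24/27 = 0.88889
  greeting: TP=41, FN=3+3+4=10 → 41/51 = 0.80392
  other: TP=13, FN=8+1+3=12 → 13/25 = 0.52000
  complaint: TP=33, FN=6+4+2=12 → 33/45 = 0.73333
Highest is class 'refund' with recall = 0.8889.

0.8889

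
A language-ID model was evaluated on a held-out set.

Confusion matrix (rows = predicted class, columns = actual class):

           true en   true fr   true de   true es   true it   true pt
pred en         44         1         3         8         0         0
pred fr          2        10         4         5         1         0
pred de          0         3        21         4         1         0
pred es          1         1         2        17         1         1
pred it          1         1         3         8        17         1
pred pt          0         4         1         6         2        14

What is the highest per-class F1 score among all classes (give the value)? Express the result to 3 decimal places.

0.846

Per-class F1 score (2·TP/(2·TP+FP+FN)):
  en: TP=44, FP=1+3+8+0+0=12, FN=2+0+1+1+0=4 → 88/104 = 0.8462
  fr: TP=10, FP=2+4+5+1+0=12, FN=1+3+1+1+4=10 → 20/42 = 0.4762
  de: TP=21, FP=0+3+4+1+0=8, FN=3+4+2+3+1=13 → 42/63 = 0.6667
  es: TP=17, FP=1+1+2+1+1=6, FN=8+5+4+8+6=31 → 34/71 = 0.4789
  it: TP=17, FP=1+1+3+8+1=14, FN=0+1+1+1+2=5 → 34/53 = 0.6415
  pt: TP=14, FP=0+4+1+6+2=13, FN=0+0+0+1+1=2 → 28/43 = 0.6512
Highest is class 'en' with F1 score = 0.846.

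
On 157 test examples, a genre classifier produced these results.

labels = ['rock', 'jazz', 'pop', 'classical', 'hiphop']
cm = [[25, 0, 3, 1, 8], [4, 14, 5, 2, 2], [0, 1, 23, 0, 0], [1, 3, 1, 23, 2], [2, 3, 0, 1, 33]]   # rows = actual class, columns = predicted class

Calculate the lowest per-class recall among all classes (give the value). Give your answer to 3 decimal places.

Per-class recall (TP/(TP+FN)):
  rock: TP=25, FN=0+3+1+8=12 → 25/37 = 0.6757
  jazz: TP=14, FN=4+5+2+2=13 → 14/27 = 0.5185
  pop: TP=23, FN=0+1+0+0=1 → 23/24 = 0.9583
  classical: TP=23, FN=1+3+1+2=7 → 23/30 = 0.7667
  hiphop: TP=33, FN=2+3+0+1=6 → 33/39 = 0.8462
Lowest is class 'jazz' with recall = 0.519.

0.519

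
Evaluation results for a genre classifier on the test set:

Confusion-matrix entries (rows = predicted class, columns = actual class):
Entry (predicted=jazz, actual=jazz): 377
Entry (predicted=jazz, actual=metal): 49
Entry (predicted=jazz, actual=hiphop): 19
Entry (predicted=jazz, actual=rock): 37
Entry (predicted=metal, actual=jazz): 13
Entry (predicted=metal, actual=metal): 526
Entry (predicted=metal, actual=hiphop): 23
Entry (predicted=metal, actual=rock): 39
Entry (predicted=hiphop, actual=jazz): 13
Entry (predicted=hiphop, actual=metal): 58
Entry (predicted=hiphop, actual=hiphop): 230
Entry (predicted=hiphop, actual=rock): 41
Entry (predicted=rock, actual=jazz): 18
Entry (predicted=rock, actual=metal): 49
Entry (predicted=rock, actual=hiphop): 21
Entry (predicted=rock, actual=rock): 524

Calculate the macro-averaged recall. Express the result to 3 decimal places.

Per-class recall (TP/(TP+FN)):
  jazz: TP=377, FN=13+13+18=44 → 377/421 = 0.8955
  metal: TP=526, FN=49+58+49=156 → 526/682 = 0.7713
  hiphop: TP=230, FN=19+23+21=63 → 230/293 = 0.7850
  rock: TP=524, FN=37+39+41=117 → 524/641 = 0.8175
Macro-recall = mean = (0.8955 + 0.7713 + 0.7850 + 0.8175) / 4 = 0.817

0.817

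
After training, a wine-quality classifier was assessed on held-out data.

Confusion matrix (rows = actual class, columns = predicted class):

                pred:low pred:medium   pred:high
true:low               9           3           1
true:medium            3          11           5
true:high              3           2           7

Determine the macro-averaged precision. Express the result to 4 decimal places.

Per-class precision (TP/(TP+FP)):
  low: TP=9, FP=3+3=6 → 9/15 = 0.60000
  medium: TP=11, FP=3+2=5 → 11/16 = 0.68750
  high: TP=7, FP=1+5=6 → 7/13 = 0.53846
Macro-precision = mean = (0.60000 + 0.68750 + 0.53846) / 3 = 0.6087

0.6087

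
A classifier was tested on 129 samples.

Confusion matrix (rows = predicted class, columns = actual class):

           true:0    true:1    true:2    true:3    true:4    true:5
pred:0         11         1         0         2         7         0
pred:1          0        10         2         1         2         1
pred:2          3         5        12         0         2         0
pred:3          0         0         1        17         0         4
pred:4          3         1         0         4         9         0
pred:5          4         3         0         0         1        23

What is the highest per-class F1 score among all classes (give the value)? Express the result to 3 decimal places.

0.780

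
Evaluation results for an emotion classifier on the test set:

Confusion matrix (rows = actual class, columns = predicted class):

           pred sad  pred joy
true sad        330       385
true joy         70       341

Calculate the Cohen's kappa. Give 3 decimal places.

0.250

Observed agreement pₒ = trace/N = 671/1126 = 0.5959
Expected agreement pₑ = Σ (rowᵢ·colᵢ)/N² = (715·400 + 411·726)/1126² = 0.4609
κ = (pₒ − pₑ)/(1 − pₑ) = (0.5959 − 0.4609)/(1 − 0.4609) = 0.250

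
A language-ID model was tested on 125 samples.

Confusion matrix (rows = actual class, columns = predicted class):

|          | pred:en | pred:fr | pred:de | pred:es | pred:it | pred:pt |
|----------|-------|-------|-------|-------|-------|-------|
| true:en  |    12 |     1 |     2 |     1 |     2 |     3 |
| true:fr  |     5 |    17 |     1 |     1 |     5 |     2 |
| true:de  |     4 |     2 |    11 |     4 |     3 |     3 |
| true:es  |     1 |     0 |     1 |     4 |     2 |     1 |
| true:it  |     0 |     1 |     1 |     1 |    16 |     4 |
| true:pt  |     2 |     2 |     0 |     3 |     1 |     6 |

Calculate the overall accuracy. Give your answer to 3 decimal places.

Accuracy = trace / total = (12+17+11+4+16+6=66) / 125 = 66/125 = 0.528

0.528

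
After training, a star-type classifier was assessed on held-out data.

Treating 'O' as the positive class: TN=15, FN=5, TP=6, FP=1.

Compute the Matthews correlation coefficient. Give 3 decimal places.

0.542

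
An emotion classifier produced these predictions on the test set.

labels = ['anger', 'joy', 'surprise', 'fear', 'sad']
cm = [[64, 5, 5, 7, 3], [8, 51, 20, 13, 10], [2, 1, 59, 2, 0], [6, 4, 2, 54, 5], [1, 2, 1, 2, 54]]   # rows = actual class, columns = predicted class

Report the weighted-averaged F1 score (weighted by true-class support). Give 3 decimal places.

Per-class F1 score (2·TP/(2·TP+FP+FN)):
  anger: TP=64, FP=8+2+6+1=17, FN=5+5+7+3=20 → 128/165 = 0.7758
  joy: TP=51, FP=5+1+4+2=12, FN=8+20+13+10=51 → 102/165 = 0.6182
  surprise: TP=59, FP=5+20+2+1=28, FN=2+1+2+0=5 → 118/151 = 0.7815
  fear: TP=54, FP=7+13+2+2=24, FN=6+4+2+5=17 → 108/149 = 0.7248
  sad: TP=54, FP=3+10+0+5=18, FN=1+2+1+2=6 → 108/132 = 0.8182
Weighted-F1 score = Σ (supportᵢ/N)·F1 scoreᵢ with N=381: (84/381)·0.7758 + (102/381)·0.6182 + (64/381)·0.7815 + (71/381)·0.7248 + (60/381)·0.8182 = 0.732

0.732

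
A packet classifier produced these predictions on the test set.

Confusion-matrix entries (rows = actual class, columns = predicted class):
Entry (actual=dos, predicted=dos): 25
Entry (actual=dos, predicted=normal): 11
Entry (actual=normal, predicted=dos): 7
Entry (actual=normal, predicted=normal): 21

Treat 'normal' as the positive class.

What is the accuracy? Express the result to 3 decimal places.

0.719

Accuracy = (TP+TN)/N = (21+25)/64 = 0.719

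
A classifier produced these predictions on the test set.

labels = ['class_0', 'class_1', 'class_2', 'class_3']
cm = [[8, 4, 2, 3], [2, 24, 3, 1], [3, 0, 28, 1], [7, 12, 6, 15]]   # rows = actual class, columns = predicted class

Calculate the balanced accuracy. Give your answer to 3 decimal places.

0.630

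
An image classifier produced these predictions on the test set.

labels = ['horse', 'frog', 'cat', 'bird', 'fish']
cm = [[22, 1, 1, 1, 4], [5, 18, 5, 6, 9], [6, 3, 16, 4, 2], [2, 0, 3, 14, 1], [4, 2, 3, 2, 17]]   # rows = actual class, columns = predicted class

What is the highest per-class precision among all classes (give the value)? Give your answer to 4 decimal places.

Per-class precision (TP/(TP+FP)):
  horse: TP=22, FP=5+6+2+4=17 → 22/39 = 0.56410
  frog: TP=18, FP=1+3+0+2=6 → 18/24 = 0.75000
  cat: TP=16, FP=1+5+3+3=12 → 16/28 = 0.57143
  bird: TP=14, FP=1+6+4+2=13 → 14/27 = 0.51852
  fish: TP=17, FP=4+9+2+1=16 → 17/33 = 0.51515
Highest is class 'frog' with precision = 0.7500.

0.7500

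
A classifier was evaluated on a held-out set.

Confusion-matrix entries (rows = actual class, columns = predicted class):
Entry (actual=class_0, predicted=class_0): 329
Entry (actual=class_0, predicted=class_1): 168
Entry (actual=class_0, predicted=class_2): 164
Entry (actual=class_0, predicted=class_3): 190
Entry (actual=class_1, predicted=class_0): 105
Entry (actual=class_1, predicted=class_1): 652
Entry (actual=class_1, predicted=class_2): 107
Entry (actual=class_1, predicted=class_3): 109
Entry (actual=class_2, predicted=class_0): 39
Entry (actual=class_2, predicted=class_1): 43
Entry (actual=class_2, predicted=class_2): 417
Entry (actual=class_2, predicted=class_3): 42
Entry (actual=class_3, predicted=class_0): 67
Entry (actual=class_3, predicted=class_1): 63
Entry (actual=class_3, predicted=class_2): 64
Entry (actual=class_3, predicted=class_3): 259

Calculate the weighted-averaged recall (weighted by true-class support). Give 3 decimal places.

Per-class recall (TP/(TP+FN)):
  class_0: TP=329, FN=168+164+190=522 → 329/851 = 0.3866
  class_1: TP=652, FN=105+107+109=321 → 652/973 = 0.6701
  class_2: TP=417, FN=39+43+42=124 → 417/541 = 0.7708
  class_3: TP=259, FN=67+63+64=194 → 259/453 = 0.5717
Weighted-recall = Σ (supportᵢ/N)·recallᵢ with N=2818: (851/2818)·0.3866 + (973/2818)·0.6701 + (541/2818)·0.7708 + (453/2818)·0.5717 = 0.588

0.588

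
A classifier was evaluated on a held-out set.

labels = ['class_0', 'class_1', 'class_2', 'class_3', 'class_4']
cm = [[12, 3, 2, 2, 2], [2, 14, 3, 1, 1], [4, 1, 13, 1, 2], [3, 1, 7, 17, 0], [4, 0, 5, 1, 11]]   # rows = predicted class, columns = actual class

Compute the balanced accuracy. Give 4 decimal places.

Balanced accuracy = mean of per-class recall.
  class_0: recall = 12/25 = 0.48000
  class_1: recall = 14/19 = 0.73684
  class_2: recall = 13/30 = 0.43333
  class_3: recall = 17/22 = 0.77273
  class_4: recall = 11/16 = 0.68750
Mean = (0.48000 + 0.73684 + 0.43333 + 0.77273 + 0.68750) / 5 = 0.6221

0.6221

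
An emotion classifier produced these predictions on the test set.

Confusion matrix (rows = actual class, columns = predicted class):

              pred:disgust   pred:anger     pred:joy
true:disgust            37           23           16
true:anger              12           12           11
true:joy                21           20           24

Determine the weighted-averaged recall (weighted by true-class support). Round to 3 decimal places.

Per-class recall (TP/(TP+FN)):
  disgust: TP=37, FN=23+16=39 → 37/76 = 0.4868
  anger: TP=12, FN=12+11=23 → 12/35 = 0.3429
  joy: TP=24, FN=21+20=41 → 24/65 = 0.3692
Weighted-recall = Σ (supportᵢ/N)·recallᵢ with N=176: (76/176)·0.4868 + (35/176)·0.3429 + (65/176)·0.3692 = 0.415

0.415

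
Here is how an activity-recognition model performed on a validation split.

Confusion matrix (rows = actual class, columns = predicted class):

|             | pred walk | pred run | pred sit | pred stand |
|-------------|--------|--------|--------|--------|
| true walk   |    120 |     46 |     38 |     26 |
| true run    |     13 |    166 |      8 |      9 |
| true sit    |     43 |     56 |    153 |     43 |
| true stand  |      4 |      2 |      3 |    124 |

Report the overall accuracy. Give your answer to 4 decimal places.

0.6593

Accuracy = trace / total = (120+166+153+124=563) / 854 = 563/854 = 0.6593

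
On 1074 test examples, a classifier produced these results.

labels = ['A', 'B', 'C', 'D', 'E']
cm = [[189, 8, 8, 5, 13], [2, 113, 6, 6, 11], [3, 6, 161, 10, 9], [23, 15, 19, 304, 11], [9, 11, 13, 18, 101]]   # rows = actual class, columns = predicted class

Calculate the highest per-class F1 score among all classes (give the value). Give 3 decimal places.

0.850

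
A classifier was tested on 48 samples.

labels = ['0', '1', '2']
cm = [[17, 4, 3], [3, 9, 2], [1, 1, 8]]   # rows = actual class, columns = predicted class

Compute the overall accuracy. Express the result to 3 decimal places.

Accuracy = trace / total = (17+9+8=34) / 48 = 34/48 = 0.708

0.708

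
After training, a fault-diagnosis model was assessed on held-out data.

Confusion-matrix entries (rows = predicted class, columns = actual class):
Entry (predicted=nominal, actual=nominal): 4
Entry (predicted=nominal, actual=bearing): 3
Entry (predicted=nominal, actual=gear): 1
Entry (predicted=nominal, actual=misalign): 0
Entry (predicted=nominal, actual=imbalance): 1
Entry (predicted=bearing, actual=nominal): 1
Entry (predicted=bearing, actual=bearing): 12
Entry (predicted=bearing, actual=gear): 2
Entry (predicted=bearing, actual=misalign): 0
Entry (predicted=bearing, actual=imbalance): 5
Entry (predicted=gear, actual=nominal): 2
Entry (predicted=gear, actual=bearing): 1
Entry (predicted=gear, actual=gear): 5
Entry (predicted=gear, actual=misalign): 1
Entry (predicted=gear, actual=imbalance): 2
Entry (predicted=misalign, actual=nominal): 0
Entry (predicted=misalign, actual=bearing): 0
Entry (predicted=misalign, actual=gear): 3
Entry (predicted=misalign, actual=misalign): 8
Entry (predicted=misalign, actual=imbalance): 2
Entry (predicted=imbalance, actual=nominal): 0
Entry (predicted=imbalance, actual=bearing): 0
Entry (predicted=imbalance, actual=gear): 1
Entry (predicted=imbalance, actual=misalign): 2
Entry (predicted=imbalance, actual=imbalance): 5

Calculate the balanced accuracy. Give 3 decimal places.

0.560

Balanced accuracy = mean of per-class recall.
  nominal: recall = 4/7 = 0.5714
  bearing: recall = 12/16 = 0.7500
  gear: recall = 5/12 = 0.4167
  misalign: recall = 8/11 = 0.7273
  imbalance: recall = 5/15 = 0.3333
Mean = (0.5714 + 0.7500 + 0.4167 + 0.7273 + 0.3333) / 5 = 0.560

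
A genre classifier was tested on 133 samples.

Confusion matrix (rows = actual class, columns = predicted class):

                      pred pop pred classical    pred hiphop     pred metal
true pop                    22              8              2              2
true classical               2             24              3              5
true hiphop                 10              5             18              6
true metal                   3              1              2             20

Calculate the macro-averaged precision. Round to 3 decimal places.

Per-class precision (TP/(TP+FP)):
  pop: TP=22, FP=2+10+3=15 → 22/37 = 0.5946
  classical: TP=24, FP=8+5+1=14 → 24/38 = 0.6316
  hiphop: TP=18, FP=2+3+2=7 → 18/25 = 0.7200
  metal: TP=20, FP=2+5+6=13 → 20/33 = 0.6061
Macro-precision = mean = (0.5946 + 0.6316 + 0.7200 + 0.6061) / 4 = 0.638

0.638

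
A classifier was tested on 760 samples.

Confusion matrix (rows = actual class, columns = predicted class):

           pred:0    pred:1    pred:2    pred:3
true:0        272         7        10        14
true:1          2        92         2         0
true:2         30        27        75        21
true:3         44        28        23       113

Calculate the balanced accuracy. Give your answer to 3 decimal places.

0.722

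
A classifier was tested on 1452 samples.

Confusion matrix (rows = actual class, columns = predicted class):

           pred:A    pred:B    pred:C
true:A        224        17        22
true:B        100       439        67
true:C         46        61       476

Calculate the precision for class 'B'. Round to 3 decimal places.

Take TP from the diagonal, FP from the rest of the 'B' prediction marginal, FN from the rest of the 'B' actual marginal.
precision = TP/(TP+FP).
B: TP=439, FP=17+61=78 → 439/517 = 0.8491

0.849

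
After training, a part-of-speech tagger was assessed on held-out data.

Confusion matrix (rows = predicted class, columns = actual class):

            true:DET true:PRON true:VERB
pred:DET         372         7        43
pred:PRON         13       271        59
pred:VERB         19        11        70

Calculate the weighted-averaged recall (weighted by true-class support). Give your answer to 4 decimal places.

Per-class recall (TP/(TP+FN)):
  DET: TP=372, FN=13+19=32 → 372/404 = 0.92079
  PRON: TP=271, FN=7+11=18 → 271/289 = 0.93772
  VERB: TP=70, FN=43+59=102 → 70/172 = 0.40698
Weighted-recall = Σ (supportᵢ/N)·recallᵢ with N=865: (404/865)·0.92079 + (289/865)·0.93772 + (172/865)·0.40698 = 0.8243

0.8243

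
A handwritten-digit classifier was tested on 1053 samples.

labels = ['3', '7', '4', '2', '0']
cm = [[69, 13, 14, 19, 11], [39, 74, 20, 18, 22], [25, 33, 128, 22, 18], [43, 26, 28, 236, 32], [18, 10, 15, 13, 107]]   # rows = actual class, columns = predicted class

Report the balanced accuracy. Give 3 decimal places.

Balanced accuracy = mean of per-class recall.
  3: recall = 69/126 = 0.5476
  7: recall = 74/173 = 0.4277
  4: recall = 128/226 = 0.5664
  2: recall = 236/365 = 0.6466
  0: recall = 107/163 = 0.6564
Mean = (0.5476 + 0.4277 + 0.5664 + 0.6466 + 0.6564) / 5 = 0.569

0.569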